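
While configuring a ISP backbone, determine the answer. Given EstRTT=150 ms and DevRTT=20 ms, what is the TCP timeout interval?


Given: EstRTT = 150 ms, DevRTT = 20 ms
Timeout = EstRTT + 4 * DevRTT
4 * DevRTT = 4 * 20 = 80
Timeout = 150 + 80 = 230 ms

230


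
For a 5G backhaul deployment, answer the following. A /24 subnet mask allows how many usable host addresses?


Given: subnet mask /24
Host bits = 32 - 24 = 8
Total addresses = 2^8 = 256
Usable hosts = 256 - 2 (network + broadcast) = 254

254


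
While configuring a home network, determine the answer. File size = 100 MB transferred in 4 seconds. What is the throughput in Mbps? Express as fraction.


Given: file = 100 MB, time = 4 s
File in Mb = 100 * 8 = 800 Mb
Throughput = 800 / 4 Mbps
Throughput = 200 Mbps

200


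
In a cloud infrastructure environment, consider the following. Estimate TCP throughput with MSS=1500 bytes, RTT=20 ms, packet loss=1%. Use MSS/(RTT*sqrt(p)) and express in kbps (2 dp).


Given: MSS = 1500 bytes, RTT = 20 ms, loss = 1%
RTT in seconds = 20 / 1000 = 0.02
Loss rate = 1% = 0.01
sqrt(loss) = sqrt(0.01) = 0.1
Throughput (bytes/s) = 1500 / (0.02 * 0.1) = 750000.0000
Throughput (kbps) = 750000.0000 * 8 / 1000 = 6000.000000 -> 6000.00 kbps (2 dp)

6000.00


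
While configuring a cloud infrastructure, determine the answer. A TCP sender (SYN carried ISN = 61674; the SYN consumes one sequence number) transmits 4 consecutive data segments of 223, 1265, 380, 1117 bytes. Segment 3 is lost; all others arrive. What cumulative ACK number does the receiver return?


SYN uses sequence number 61674; first data byte = ISN + 1 = 61675.
Segment 1: SEQ = 61675, len = 223 B, covers [61675, 61897]
Segment 2: SEQ = 61898, len = 1265 B, covers [61898, 63162]
Segment 3: SEQ = 63163, len = 380 B, covers [63163, 63542] [LOST]
Segment 4: SEQ = 63543, len = 1117 B, covers [63543, 64659]
In-order data received: bytes [61675, 63162] (segments 1..2).
Segment 3 missing -> gap begins at byte 63163; later segments buffered out of order.
Cumulative ACK = next expected in-order byte = 61675 + 223 + 1265 = 63163

63163


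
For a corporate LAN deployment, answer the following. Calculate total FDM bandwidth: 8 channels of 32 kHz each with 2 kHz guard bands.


Given: 8 channels, 32 kHz each, guard = 2 kHz
Channel bandwidth = 8 * 32 = 256 kHz
Guard bands = 7 gaps * 2 kHz = 14 kHz
Total = 256 + 14 = 270 kHz

270


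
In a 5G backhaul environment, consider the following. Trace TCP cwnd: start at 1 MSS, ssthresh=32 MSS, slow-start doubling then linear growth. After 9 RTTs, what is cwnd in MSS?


RTT 0: cwnd = 1 MSS (initial)
RTT 1: cwnd = 2 MSS (slow start, doubled)
RTT 2: cwnd = 4 MSS (slow start, doubled)
RTT 3: cwnd = 8 MSS (slow start, doubled)
RTT 4: cwnd = 16 MSS (slow start, doubled)
RTT 5: cwnd = 32 MSS (slow start, doubled)
RTT 6: cwnd = 33 MSS (congestion avoidance, +1)
RTT 7: cwnd = 34 MSS (congestion avoidance, +1)
RTT 8: cwnd = 35 MSS (congestion avoidance, +1)
RTT 9: cwnd = 36 MSS (congestion avoidance, +1)

36


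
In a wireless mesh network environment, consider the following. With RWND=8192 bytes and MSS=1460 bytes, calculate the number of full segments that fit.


Given: RWND = 8192 bytes, MSS = 1460 bytes
Full segments = floor(RWND / MSS)
Full segments = floor(8192 / 1460)
Full segments = floor(5.611) = 5

5


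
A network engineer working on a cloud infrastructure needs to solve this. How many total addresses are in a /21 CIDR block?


Given: CIDR prefix /21
Host bits = 32 - 21 = 11
Total addresses = 2^11 = 2048

2048


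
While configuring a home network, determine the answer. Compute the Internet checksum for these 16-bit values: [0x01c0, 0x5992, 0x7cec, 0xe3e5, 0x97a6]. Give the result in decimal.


Given words: [0x01c0, 0x5992, 0x7cec, 0xe3e5, 0x97a6]
Step 1: Sum all words
Raw sum = 448 + 22930 + 31980 + 58341 + 38822 = 152521
Step 2: Fold carry: (21449 + 2) = 21451
One's complement = ~21451 & 0xFFFF = 44084

44084


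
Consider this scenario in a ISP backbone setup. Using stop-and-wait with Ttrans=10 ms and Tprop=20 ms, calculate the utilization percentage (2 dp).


Given: Ttrans = 10 ms, Tprop = 20 ms
RTT = 2 * Tprop = 2 * 20 = 40 ms
U = Ttrans / (Ttrans + RTT)
U = 10 / (10 + 40)
U = 10 / 50 = 0.2
U% = 20.00%

20.00


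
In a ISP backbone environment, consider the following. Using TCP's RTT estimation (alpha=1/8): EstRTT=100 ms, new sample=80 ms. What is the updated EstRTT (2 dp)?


Given: EstRTT = 100 ms, SampleRTT = 80 ms, alpha = 1/8
New EstRTT = (1 - alpha) * EstRTT + alpha * SampleRTT
(7/8) * 100 = 87.5
(1/8) * 80 = 10
New EstRTT = 87.5 + 10 = 97.5 ms -> 97.50 ms (2 dp)

97.50


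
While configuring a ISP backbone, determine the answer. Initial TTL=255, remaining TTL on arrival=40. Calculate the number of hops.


Given: initial TTL = 255, received TTL = 40
Hops = initial TTL - received TTL
Hops = 255 - 40 = 215

215


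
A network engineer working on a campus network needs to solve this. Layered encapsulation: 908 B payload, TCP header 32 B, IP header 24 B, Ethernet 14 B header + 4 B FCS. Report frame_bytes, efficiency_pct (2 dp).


TCP segment = 908 + 32 = 940 B
IP packet = 940 + 24 = 964 B
Ethernet frame = 964 + 14 + 4 = 982 B
Efficiency = app / frame = 908 / 982 = 0.924644 = 92.4644% -> 92.46% (2 dp)

982, 92.46


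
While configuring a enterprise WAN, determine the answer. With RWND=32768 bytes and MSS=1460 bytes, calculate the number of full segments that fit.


Given: RWND = 32768 bytes, MSS = 1460 bytes
Full segments = floor(RWND / MSS)
Full segments = floor(32768 / 1460)
Full segments = floor(22.4438) = 22

22


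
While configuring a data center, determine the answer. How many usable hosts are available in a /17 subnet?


Given: subnet mask /17
Host bits = 32 - 17 = 15
Total addresses = 2^15 = 32768
Usable hosts = 32768 - 2 (network + broadcast) = 32766

32766


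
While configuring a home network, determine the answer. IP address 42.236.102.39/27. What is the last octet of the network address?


Given: IP = 42.236.102.39, prefix = /27
Subnet mask = 255.255.255.224
Last octet of IP: 39
Last octet of mask: 224
Network last octet = 39 AND 224 = 32

32


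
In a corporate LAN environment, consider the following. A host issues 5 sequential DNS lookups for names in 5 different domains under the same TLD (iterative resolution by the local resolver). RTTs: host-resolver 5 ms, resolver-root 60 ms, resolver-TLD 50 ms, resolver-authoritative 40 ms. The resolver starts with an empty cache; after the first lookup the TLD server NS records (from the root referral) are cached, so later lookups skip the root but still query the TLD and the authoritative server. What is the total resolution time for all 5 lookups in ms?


Lookup 1 (cold cache): local + root + TLD + auth = 5 + 60 + 50 + 40 = 155 ms
Lookups 2..5 (TLD NS cached -> skip root; new domain -> still ask TLD and auth): local + TLD + auth = 5 + 50 + 40 = 95 ms each
Remaining 4 lookups: 4 * 95 = 380 ms
Total = 155 + 380 = 535 ms

535


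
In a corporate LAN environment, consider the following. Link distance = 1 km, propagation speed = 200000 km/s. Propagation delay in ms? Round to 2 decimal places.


Given: distance = 1 km, speed = 200000 km/s
Delay = distance / speed = 1 / 200000 seconds
Delay in ms = 1 * 1000 / 200000
Delay = 0.0050 ms
Rounded to 2 dp = 0.01 ms

0.01


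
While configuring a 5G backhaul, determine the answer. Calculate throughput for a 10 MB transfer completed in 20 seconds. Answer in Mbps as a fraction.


Given: file = 10 MB, time = 20 s
File in Mb = 10 * 8 = 80 Mb
Throughput = 80 / 20 Mbps
Throughput = 4 Mbps

4


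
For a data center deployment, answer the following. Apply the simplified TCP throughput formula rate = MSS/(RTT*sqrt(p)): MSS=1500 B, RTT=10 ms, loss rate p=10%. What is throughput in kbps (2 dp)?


Given: MSS = 1500 bytes, RTT = 10 ms, loss = 10%
RTT in seconds = 10 / 1000 = 0.01
Loss rate = 10% = 0.1
sqrt(loss) = sqrt(0.1) = 0.316227766017
Throughput (bytes/s) = 1500 / (0.01 * 0.316227766017) = 474341.6490
Throughput (kbps) = 474341.6490 * 8 / 1000 = 3794.733192 -> 3794.73 kbps (2 dp)

3794.73


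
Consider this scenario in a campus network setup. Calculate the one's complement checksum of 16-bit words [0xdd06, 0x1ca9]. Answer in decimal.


Given words: [0xdd06, 0x1ca9]
Step 1: Sum all words
Raw sum = 56582 + 7337 = 63919
One's complement = ~63919 & 0xFFFF = 1616

1616


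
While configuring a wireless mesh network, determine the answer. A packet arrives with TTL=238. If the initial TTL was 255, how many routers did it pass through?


Given: initial TTL = 255, received TTL = 238
Hops = initial TTL - received TTL
Hops = 255 - 238 = 17

17


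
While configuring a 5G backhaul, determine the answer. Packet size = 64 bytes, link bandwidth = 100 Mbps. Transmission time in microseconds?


Given: packet = 64 bytes, bandwidth = 100 Mbps
Packet in bits = 64 * 8 = 512 bits
Bandwidth = 100 * 10^6 = 100000000 bps
Time = 512 / 100000000 seconds
Time in us = 512 * 10^6 / 100000000 = 5.12

5.12


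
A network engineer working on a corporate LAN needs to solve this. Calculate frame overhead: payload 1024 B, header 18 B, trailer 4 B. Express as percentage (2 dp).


Given: payload = 1024 B, header = 18 B, trailer = 4 B
Overhead bytes = header + trailer = 18 + 4 = 22
Total frame = payload + overhead = 1024 + 22 = 1046
Overhead % = 22 / 1046 * 100 = 2.1033% -> 2.10% (2 dp)

2.10


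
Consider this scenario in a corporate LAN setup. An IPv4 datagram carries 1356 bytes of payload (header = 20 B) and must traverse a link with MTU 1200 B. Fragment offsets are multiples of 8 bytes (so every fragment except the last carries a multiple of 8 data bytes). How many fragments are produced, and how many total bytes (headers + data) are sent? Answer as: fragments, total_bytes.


Max data per non-final fragment = floor((MTU - header)/8)*8 = floor((1200 - 20)/8)*8 = floor(1180/8)*8 = 1176 B
Final fragment needs no 8-byte alignment: it can carry up to MTU - header = 1180 B
Non-final fragments needed = ceil((payload - 1180) / 1176) = ceil(176/1176) = ceil(0.1497) = 1
Number of fragments = 1 + 1 = 2
Fragment sizes (data): 1 * 1176 B + 180 B (last, 180 <= 1180 OK)
Total bytes sent = payload + n_frags * header = 1356 + 2*20 = 1356 + 40 = 1396 B

2, 1396


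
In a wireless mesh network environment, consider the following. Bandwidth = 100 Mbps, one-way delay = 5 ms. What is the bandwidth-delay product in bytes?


Given: bandwidth = 100 Mbps, delay = 5 ms
BDP in bits = 100 * 10^6 * 5 / 1000
BDP in bits = 500000
BDP in bytes = 500000 / 8 = 62500

62500


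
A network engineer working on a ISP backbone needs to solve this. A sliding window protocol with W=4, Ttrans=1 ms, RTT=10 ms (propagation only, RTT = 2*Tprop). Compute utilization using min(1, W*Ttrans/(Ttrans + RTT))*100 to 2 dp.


Given: W = 4, Ttrans = 1 ms, RTT = 10 ms (= 2 * Tprop, Tprop = 5 ms)
Cycle time = Ttrans + RTT = 1 + 10 = 11 ms (first packet sent until its ACK returns)
W * Ttrans = 4 * 1 = 4 ms of sending per cycle
W * Ttrans / (Ttrans + RTT) = 4 / 11 = 0.363636
U = min(1, 0.363636) = 0.363636
U% = 36.36%

36.36


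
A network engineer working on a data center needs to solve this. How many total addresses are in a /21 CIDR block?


Given: CIDR prefix /21
Host bits = 32 - 21 = 11
Total addresses = 2^11 = 2048

2048


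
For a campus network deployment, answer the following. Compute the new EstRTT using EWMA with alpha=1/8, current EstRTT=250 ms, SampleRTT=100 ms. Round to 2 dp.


Given: EstRTT = 250 ms, SampleRTT = 100 ms, alpha = 1/8
New EstRTT = (1 - alpha) * EstRTT + alpha * SampleRTT
(7/8) * 250 = 218.75
(1/8) * 100 = 12.5
New EstRTT = 218.75 + 12.5 = 231.25 ms -> 231.25 ms (2 dp)

231.25


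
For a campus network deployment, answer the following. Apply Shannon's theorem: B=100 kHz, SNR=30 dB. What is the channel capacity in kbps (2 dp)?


Given: B = 100 kHz, SNR = 30 dB
SNR linear = 10^(30/10) = 1000
1 + SNR = 1001
log2(1001) = 9.9672262588
C = 100 * 1000 * 9.9672262588 = 996722.6259 bps
C = 996.722626 kbps -> 996.72 kbps (2 dp)

996.72


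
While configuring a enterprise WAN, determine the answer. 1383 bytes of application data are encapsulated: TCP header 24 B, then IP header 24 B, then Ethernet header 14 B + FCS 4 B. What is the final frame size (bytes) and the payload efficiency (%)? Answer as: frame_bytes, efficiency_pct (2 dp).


TCP segment = 1383 + 24 = 1407 B
IP packet = 1407 + 24 = 1431 B
Ethernet frame = 1431 + 14 + 4 = 1449 B
Efficiency = app / frame = 1383 / 1449 = 0.954451 = 95.4451% -> 95.45% (2 dp)

1449, 95.45


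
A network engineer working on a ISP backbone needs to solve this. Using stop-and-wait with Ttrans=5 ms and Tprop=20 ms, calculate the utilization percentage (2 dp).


Given: Ttrans = 5 ms, Tprop = 20 ms
RTT = 2 * Tprop = 2 * 20 = 40 ms
U = Ttrans / (Ttrans + RTT)
U = 5 / (5 + 40)
U = 5 / 45 = 0.111111
U% = 11.11%

11.11


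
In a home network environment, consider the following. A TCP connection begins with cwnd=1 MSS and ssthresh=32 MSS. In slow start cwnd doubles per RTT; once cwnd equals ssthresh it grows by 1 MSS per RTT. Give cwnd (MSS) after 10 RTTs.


RTT 0: cwnd = 1 MSS (initial)
RTT 1: cwnd = 2 MSS (slow start, doubled)
RTT 2: cwnd = 4 MSS (slow start, doubled)
RTT 3: cwnd = 8 MSS (slow start, doubled)
RTT 4: cwnd = 16 MSS (slow start, doubled)
RTT 5: cwnd = 32 MSS (slow start, doubled)
RTT 6: cwnd = 33 MSS (congestion avoidance, +1)
RTT 7: cwnd = 34 MSS (congestion avoidance, +1)
RTT 8: cwnd = 35 MSS (congestion avoidance, +1)
RTT 9: cwnd = 36 MSS (congestion avoidance, +1)
RTT 10: cwnd = 37 MSS (congestion avoidance, +1)

37


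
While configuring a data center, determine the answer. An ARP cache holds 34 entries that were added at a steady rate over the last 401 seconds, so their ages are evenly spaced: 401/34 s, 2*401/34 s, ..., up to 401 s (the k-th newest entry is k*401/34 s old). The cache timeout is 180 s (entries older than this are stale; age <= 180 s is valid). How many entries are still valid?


Ages are k * 401/34 s for k = 1..34 (spacing = 11.7941 s).
Entry k is valid iff k * 401/34 <= 180 iff k <= 34 * 180 / 401 = 15.2618
n_valid = floor(15.2618) = 15
(n_stale = 34 - 15 = 19)

15


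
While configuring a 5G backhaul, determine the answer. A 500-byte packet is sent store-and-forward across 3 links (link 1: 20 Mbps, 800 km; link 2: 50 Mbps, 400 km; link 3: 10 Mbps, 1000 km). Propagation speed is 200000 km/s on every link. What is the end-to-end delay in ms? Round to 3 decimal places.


Packet = 500 bytes = 4000 bits. Store-and-forward: sum (t_trans + t_prop) per link.
Link 1: t_trans = 4000/(20*10^6) s = 0.2000 ms; t_prop = 800/200000 s = 4.0000 ms; subtotal = 4.2000 ms
Link 2: t_trans = 4000/(50*10^6) s = 0.0800 ms; t_prop = 400/200000 s = 2.0000 ms; subtotal = 2.0800 ms
Link 3: t_trans = 4000/(10*10^6) s = 0.4000 ms; t_prop = 1000/200000 s = 5.0000 ms; subtotal = 5.4000 ms
End-to-end = 4.2000 + 2.0800 + 5.4000 = 11.6800 ms -> 11.680 ms (3 dp)

11.680


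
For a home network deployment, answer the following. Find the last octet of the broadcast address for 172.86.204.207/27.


Given: IP = 172.86.204.207, prefix = /27
Host bits = 32 - 27 = 5
Network last octet = 207 AND mask = 192
Host part size = 2^5 - 1 = 31
Broadcast last octet = 192 OR 31 = 223

223


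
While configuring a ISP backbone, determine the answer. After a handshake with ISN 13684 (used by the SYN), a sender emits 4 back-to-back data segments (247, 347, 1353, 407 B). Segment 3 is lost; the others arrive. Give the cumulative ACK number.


SYN uses sequence number 13684; first data byte = ISN + 1 = 13685.
Segment 1: SEQ = 13685, len = 247 B, covers [13685, 13931]
Segment 2: SEQ = 13932, len = 347 B, covers [13932, 14278]
Segment 3: SEQ = 14279, len = 1353 B, covers [14279, 15631] [LOST]
Segment 4: SEQ = 15632, len = 407 B, covers [15632, 16038]
In-order data received: bytes [13685, 14278] (segments 1..2).
Segment 3 missing -> gap begins at byte 14279; later segments buffered out of order.
Cumulative ACK = next expected in-order byte = 13685 + 247 + 347 = 14279

14279


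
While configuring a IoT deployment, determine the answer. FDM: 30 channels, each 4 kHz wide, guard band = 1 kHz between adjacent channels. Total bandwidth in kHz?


Given: 30 channels, 4 kHz each, guard = 1 kHz
Channel bandwidth = 30 * 4 = 120 kHz
Guard bands = 29 gaps * 1 kHz = 29 kHz
Total = 120 + 29 = 149 kHz

149


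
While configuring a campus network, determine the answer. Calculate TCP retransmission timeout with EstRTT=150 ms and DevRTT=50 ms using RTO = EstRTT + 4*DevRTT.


Given: EstRTT = 150 ms, DevRTT = 50 ms
Timeout = EstRTT + 4 * DevRTT
4 * DevRTT = 4 * 50 = 200
Timeout = 150 + 200 = 350 ms

350


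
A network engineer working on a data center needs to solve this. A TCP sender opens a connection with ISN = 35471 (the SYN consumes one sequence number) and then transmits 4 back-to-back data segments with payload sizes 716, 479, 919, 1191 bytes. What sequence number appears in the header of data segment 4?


The SYN occupies sequence number ISN = 35471, so the first data byte is ISN + 1 = 35472.
SEQ of data segment i = (ISN + 1) + sum of payload sizes of segments 1..i-1.
Segment 1: SEQ = 35472, payload = 716 bytes
Segment 2: SEQ = 36188, payload = 479 bytes
Segment 3: SEQ = 36667, payload = 919 bytes
Segment 4: SEQ = 37586, payload = 1191 bytes
SEQ of segment 4 = 35472 + 716 + 479 + 919 = 37586

37586


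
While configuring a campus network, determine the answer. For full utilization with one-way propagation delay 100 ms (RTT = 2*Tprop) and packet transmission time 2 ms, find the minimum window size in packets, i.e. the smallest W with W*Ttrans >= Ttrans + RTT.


Given: Ttrans = 2 ms, RTT = 200 ms (= 2 * Tprop, Tprop = 100 ms)
Time until first ACK returns = Ttrans + RTT = 2 + 200 = 202 ms
Need W * Ttrans >= Ttrans + RTT  ->  W >= (Ttrans + RTT) / Ttrans
(Ttrans + RTT) / Ttrans = 202 / 2 = 101
W_min = ceil(101) = 101

101


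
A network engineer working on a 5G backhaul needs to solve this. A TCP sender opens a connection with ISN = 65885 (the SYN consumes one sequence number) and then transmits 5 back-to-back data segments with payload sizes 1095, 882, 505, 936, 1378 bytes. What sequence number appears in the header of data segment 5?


The SYN occupies sequence number ISN = 65885, so the first data byte is ISN + 1 = 65886.
SEQ of data segment i = (ISN + 1) + sum of payload sizes of segments 1..i-1.
Segment 1: SEQ = 65886, payload = 1095 bytes
Segment 2: SEQ = 66981, payload = 882 bytes
Segment 3: SEQ = 67863, payload = 505 bytes
Segment 4: SEQ = 68368, payload = 936 bytes
Segment 5: SEQ = 69304, payload = 1378 bytes
SEQ of segment 5 = 65886 + 1095 + 882 + 505 + 936 = 69304

69304


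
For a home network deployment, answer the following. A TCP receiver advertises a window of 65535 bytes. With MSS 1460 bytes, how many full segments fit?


Given: RWND = 65535 bytes, MSS = 1460 bytes
Full segments = floor(RWND / MSS)
Full segments = floor(65535 / 1460)
Full segments = floor(44.887) = 44

44


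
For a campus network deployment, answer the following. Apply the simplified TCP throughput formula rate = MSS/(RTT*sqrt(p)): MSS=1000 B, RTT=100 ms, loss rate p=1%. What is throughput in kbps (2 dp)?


Given: MSS = 1000 bytes, RTT = 100 ms, loss = 1%
RTT in seconds = 100 / 1000 = 0.1
Loss rate = 1% = 0.01
sqrt(loss) = sqrt(0.01) = 0.1
Throughput (bytes/s) = 1000 / (0.1 * 0.1) = 100000.0000
Throughput (kbps) = 100000.0000 * 8 / 1000 = 800.000000 -> 800.00 kbps (2 dp)

800.00


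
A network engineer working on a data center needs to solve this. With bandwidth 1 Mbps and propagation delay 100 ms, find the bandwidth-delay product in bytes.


Given: bandwidth = 1 Mbps, delay = 100 ms
BDP in bits = 1 * 10^6 * 100 / 1000
BDP in bits = 100000
BDP in bytes = 100000 / 8 = 12500

12500


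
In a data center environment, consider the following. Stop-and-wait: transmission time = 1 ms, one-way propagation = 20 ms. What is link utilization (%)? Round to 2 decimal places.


Given: Ttrans = 1 ms, Tprop = 20 ms
RTT = 2 * Tprop = 2 * 20 = 40 ms
U = Ttrans / (Ttrans + RTT)
U = 1 / (1 + 40)
U = 1 / 41 = 0.02439
U% = 2.44%

2.44


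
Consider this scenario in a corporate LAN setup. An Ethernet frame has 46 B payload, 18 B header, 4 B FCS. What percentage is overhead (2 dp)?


Given: payload = 46 B, header = 18 B, trailer = 4 B
Overhead bytes = header + trailer = 18 + 4 = 22
Total frame = payload + overhead = 46 + 22 = 68
Overhead % = 22 / 68 * 100 = 32.3529% -> 32.35% (2 dp)

32.35


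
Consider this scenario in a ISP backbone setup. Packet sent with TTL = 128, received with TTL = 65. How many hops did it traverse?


Given: initial TTL = 128, received TTL = 65
Hops = initial TTL - received TTL
Hops = 128 - 65 = 63

63


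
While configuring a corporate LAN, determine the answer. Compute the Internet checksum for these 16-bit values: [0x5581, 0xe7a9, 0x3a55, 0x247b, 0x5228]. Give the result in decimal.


Given words: [0x5581, 0xe7a9, 0x3a55, 0x247b, 0x5228]
Step 1: Sum all words
Raw sum = 21889 + 59305 + 14933 + 9339 + 21032 = 126498
Step 2: Fold carry: (60962 + 1) = 60963
One's complement = ~60963 & 0xFFFF = 4572

4572


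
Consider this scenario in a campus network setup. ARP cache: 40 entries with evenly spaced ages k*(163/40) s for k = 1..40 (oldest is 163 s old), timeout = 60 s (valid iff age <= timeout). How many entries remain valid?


Ages are k * 163/40 s for k = 1..40 (spacing = 4.0750 s).
Entry k is valid iff k * 163/40 <= 60 iff k <= 40 * 60 / 163 = 14.7239
n_valid = floor(14.7239) = 14
(n_stale = 40 - 14 = 26)

14


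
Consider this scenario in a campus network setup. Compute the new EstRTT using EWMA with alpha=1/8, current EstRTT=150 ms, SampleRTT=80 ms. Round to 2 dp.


Given: EstRTT = 150 ms, SampleRTT = 80 ms, alpha = 1/8
New EstRTT = (1 - alpha) * EstRTT + alpha * SampleRTT
(7/8) * 150 = 131.25
(1/8) * 80 = 10
New EstRTT = 131.25 + 10 = 141.25 ms -> 141.25 ms (2 dp)

141.25


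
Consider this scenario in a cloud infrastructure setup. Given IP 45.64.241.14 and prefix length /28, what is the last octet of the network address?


Given: IP = 45.64.241.14, prefix = /28
Subnet mask = 255.255.255.240
Last octet of IP: 14
Last octet of mask: 240
Network last octet = 14 AND 240 = 0

0


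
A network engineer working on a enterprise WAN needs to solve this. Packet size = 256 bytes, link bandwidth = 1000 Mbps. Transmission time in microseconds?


Given: packet = 256 bytes, bandwidth = 1000 Mbps
Packet in bits = 256 * 8 = 2048 bits
Bandwidth = 1000 * 10^6 = 1000000000 bps
Time = 2048 / 1000000000 seconds
Time in us = 2048 * 10^6 / 1000000000 = 2.048

2.048


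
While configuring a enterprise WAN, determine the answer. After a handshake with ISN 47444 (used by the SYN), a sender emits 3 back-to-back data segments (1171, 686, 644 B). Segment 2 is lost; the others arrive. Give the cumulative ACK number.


SYN uses sequence number 47444; first data byte = ISN + 1 = 47445.
Segment 1: SEQ = 47445, len = 1171 B, covers [47445, 48615]
Segment 2: SEQ = 48616, len = 686 B, covers [48616, 49301] [LOST]
Segment 3: SEQ = 49302, len = 644 B, covers [49302, 49945]
In-order data received: bytes [47445, 48615] (segments 1..1).
Segment 2 missing -> gap begins at byte 48616; later segments buffered out of order.
Cumulative ACK = next expected in-order byte = 47445 + 1171 = 48616

48616


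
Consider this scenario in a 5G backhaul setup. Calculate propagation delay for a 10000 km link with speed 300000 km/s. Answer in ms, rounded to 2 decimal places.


Given: distance = 10000 km, speed = 300000 km/s
Delay = distance / speed = 10000 / 300000 seconds
Delay in ms = 10000 * 1000 / 300000
Delay = 33.3333 ms
Rounded to 2 dp = 33.33 ms

33.33


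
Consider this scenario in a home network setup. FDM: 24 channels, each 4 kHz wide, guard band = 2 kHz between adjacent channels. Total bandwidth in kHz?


Given: 24 channels, 4 kHz each, guard = 2 kHz
Channel bandwidth = 24 * 4 = 96 kHz
Guard bands = 23 gaps * 2 kHz = 46 kHz
Total = 96 + 46 = 142 kHz

142


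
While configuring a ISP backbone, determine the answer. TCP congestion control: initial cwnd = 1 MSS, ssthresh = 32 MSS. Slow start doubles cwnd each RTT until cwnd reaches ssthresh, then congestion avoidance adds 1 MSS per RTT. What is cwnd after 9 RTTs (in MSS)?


RTT 0: cwnd = 1 MSS (initial)
RTT 1: cwnd = 2 MSS (slow start, doubled)
RTT 2: cwnd = 4 MSS (slow start, doubled)
RTT 3: cwnd = 8 MSS (slow start, doubled)
RTT 4: cwnd = 16 MSS (slow start, doubled)
RTT 5: cwnd = 32 MSS (slow start, doubled)
RTT 6: cwnd = 33 MSS (congestion avoidance, +1)
RTT 7: cwnd = 34 MSS (congestion avoidance, +1)
RTT 8: cwnd = 35 MSS (congestion avoidance, +1)
RTT 9: cwnd = 36 MSS (congestion avoidance, +1)

36


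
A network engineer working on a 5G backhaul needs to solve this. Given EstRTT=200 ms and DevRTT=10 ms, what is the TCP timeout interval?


Given: EstRTT = 200 ms, DevRTT = 10 ms
Timeout = EstRTT + 4 * DevRTT
4 * DevRTT = 4 * 10 = 40
Timeout = 200 + 40 = 240 ms

240


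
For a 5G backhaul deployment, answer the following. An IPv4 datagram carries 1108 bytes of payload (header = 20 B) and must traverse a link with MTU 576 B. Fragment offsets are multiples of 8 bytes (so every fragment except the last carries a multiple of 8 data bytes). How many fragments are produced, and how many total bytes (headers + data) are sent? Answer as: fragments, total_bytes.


Max data per non-final fragment = floor((MTU - header)/8)*8 = floor((576 - 20)/8)*8 = floor(556/8)*8 = 552 B
Final fragment needs no 8-byte alignment: it can carry up to MTU - header = 556 B
Non-final fragments needed = ceil((payload - 556) / 552) = ceil(552/552) = ceil(1.0000) = 1
Number of fragments = 1 + 1 = 2
Fragment sizes (data): 1 * 552 B + 556 B (last, 556 <= 556 OK)
Total bytes sent = payload + n_frags * header = 1108 + 2*20 = 1108 + 40 = 1148 B

2, 1148


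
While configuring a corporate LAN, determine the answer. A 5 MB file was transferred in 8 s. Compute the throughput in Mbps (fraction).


Given: file = 5 MB, time = 8 s
File in Mb = 5 * 8 = 40 Mb
Throughput = 40 / 8 Mbps
Throughput = 5 Mbps

5


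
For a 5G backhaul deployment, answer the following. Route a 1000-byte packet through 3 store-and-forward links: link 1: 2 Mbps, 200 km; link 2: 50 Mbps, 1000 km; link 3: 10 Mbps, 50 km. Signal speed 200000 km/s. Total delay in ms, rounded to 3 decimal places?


Packet = 1000 bytes = 8000 bits. Store-and-forward: sum (t_trans + t_prop) per link.
Link 1: t_trans = 8000/(2*10^6) s = 4.0000 ms; t_prop = 200/200000 s = 1.0000 ms; subtotal = 5.0000 ms
Link 2: t_trans = 8000/(50*10^6) s = 0.1600 ms; t_prop = 1000/200000 s = 5.0000 ms; subtotal = 5.1600 ms
Link 3: t_trans = 8000/(10*10^6) s = 0.8000 ms; t_prop = 50/200000 s = 0.2500 ms; subtotal = 1.0500 ms
End-to-end = 5.0000 + 5.1600 + 1.0500 = 11.2100 ms -> 11.210 ms (3 dp)

11.210


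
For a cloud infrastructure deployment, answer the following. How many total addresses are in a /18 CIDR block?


Given: CIDR prefix /18
Host bits = 32 - 18 = 14
Total addresses = 2^14 = 16384

16384


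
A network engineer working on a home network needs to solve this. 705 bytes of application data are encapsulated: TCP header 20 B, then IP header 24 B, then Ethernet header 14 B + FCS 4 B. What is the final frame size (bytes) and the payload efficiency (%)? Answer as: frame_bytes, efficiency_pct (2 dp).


TCP segment = 705 + 20 = 725 B
IP packet = 725 + 24 = 749 B
Ethernet frame = 749 + 14 + 4 = 767 B
Efficiency = app / frame = 705 / 767 = 0.919166 = 91.9166% -> 91.92% (2 dp)

767, 91.92


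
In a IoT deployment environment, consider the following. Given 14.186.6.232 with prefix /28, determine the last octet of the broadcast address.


Given: IP = 14.186.6.232, prefix = /28
Host bits = 32 - 28 = 4
Network last octet = 232 AND mask = 224
Host part size = 2^4 - 1 = 15
Broadcast last octet = 224 OR 15 = 239

239


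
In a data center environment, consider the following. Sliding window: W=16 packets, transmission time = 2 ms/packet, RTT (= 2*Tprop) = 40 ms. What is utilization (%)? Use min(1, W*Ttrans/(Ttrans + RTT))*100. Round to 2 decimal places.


Given: W = 16, Ttrans = 2 ms, RTT = 40 ms (= 2 * Tprop, Tprop = 20 ms)
Cycle time = Ttrans + RTT = 2 + 40 = 42 ms (first packet sent until its ACK returns)
W * Ttrans = 16 * 2 = 32 ms of sending per cycle
W * Ttrans / (Ttrans + RTT) = 32 / 42 = 0.761905
U = min(1, 0.761905) = 0.761905
U% = 76.19%

76.19


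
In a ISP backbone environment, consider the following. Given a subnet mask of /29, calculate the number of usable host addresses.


Given: subnet mask /29
Host bits = 32 - 29 = 3
Total addresses = 2^3 = 8
Usable hosts = 8 - 2 (network + broadcast) = 6

6


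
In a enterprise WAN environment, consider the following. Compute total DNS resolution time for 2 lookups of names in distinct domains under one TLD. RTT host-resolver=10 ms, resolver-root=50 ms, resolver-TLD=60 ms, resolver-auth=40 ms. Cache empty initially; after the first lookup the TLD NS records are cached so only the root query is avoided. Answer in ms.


Lookup 1 (cold cache): local + root + TLD + auth = 10 + 50 + 60 + 40 = 160 ms
Lookups 2..2 (TLD NS cached -> skip root; new domain -> still ask TLD and auth): local + TLD + auth = 10 + 60 + 40 = 110 ms each
Remaining 1 lookups: 1 * 110 = 110 ms
Total = 160 + 110 = 270 ms

270


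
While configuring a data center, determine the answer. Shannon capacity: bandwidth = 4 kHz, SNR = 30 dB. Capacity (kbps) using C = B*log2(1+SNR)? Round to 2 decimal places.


Given: B = 4 kHz, SNR = 30 dB
SNR linear = 10^(30/10) = 1000
1 + SNR = 1001
log2(1001) = 9.9672262588
C = 4 * 1000 * 9.9672262588 = 39868.9050 bps
C = 39.868905 kbps -> 39.87 kbps (2 dp)

39.87


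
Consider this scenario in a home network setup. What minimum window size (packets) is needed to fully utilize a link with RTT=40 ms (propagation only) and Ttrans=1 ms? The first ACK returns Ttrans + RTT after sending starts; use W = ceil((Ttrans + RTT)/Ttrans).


Given: Ttrans = 1 ms, RTT = 40 ms (= 2 * Tprop, Tprop = 20 ms)
Time until first ACK returns = Ttrans + RTT = 1 + 40 = 41 ms
Need W * Ttrans >= Ttrans + RTT  ->  W >= (Ttrans + RTT) / Ttrans
(Ttrans + RTT) / Ttrans = 41 / 1 = 41
W_min = ceil(41) = 41

41


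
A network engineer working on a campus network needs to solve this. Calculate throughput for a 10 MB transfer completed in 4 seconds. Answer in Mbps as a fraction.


Given: file = 10 MB, time = 4 s
File in Mb = 10 * 8 = 80 Mb
Throughput = 80 / 4 Mbps
Throughput = 20 Mbps

20


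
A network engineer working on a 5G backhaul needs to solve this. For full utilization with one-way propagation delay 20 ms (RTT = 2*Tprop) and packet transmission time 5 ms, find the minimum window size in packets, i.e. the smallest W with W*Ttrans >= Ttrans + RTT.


Given: Ttrans = 5 ms, RTT = 40 ms (= 2 * Tprop, Tprop = 20 ms)
Time until first ACK returns = Ttrans + RTT = 5 + 40 = 45 ms
Need W * Ttrans >= Ttrans + RTT  ->  W >= (Ttrans + RTT) / Ttrans
(Ttrans + RTT) / Ttrans = 45 / 5 = 9
W_min = ceil(9) = 9

9


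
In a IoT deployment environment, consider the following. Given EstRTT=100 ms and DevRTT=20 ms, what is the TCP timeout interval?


Given: EstRTT = 100 ms, DevRTT = 20 ms
Timeout = EstRTT + 4 * DevRTT
4 * DevRTT = 4 * 20 = 80
Timeout = 100 + 80 = 180 ms

180


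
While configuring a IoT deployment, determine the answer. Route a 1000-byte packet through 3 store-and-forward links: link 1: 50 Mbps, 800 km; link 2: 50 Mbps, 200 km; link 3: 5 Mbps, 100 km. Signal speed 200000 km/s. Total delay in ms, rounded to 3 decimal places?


Packet = 1000 bytes = 8000 bits. Store-and-forward: sum (t_trans + t_prop) per link.
Link 1: t_trans = 8000/(50*10^6) s = 0.1600 ms; t_prop = 800/200000 s = 4.0000 ms; subtotal = 4.1600 ms
Link 2: t_trans = 8000/(50*10^6) s = 0.1600 ms; t_prop = 200/200000 s = 1.0000 ms; subtotal = 1.1600 ms
Link 3: t_trans = 8000/(5*10^6) s = 1.6000 ms; t_prop = 100/200000 s = 0.5000 ms; subtotal = 2.1000 ms
End-to-end = 4.1600 + 1.1600 + 2.1000 = 7.4200 ms -> 7.420 ms (3 dp)

7.420


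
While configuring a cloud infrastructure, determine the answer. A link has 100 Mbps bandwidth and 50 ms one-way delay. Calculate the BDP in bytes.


Given: bandwidth = 100 Mbps, delay = 50 ms
BDP in bits = 100 * 10^6 * 50 / 1000
BDP in bits = 5000000
BDP in bytes = 5000000 / 8 = 625000

625000


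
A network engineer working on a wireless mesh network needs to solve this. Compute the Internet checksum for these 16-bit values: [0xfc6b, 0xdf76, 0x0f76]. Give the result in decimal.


Given words: [0xfc6b, 0xdf76, 0x0f76]
Step 1: Sum all words
Raw sum = 64619 + 57206 + 3958 = 125783
Step 2: Fold carry: (60247 + 1) = 60248
One's complement = ~60248 & 0xFFFF = 5287

5287


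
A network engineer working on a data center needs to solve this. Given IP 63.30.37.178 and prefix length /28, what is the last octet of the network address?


Given: IP = 63.30.37.178, prefix = /28
Subnet mask = 255.255.255.240
Last octet of IP: 178
Last octet of mask: 240
Network last octet = 178 AND 240 = 176

176


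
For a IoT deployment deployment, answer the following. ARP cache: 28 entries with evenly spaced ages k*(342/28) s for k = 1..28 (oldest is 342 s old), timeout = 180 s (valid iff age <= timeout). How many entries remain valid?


Ages are k * 342/28 s for k = 1..28 (spacing = 12.2143 s).
Entry k is valid iff k * 342/28 <= 180 iff k <= 28 * 180 / 342 = 14.7368
n_valid = floor(14.7368) = 14
(n_stale = 28 - 14 = 14)

14


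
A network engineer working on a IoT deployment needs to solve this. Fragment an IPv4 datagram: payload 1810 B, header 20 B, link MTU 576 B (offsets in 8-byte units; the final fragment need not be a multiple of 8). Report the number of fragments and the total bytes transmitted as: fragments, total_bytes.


Max data per non-final fragment = floor((MTU - header)/8)*8 = floor((576 - 20)/8)*8 = floor(556/8)*8 = 552 B
Final fragment needs no 8-byte alignment: it can carry up to MTU - header = 556 B
Non-final fragments needed = ceil((payload - 556) / 552) = ceil(1254/552) = ceil(2.2717) = 3
Number of fragments = 3 + 1 = 4
Fragment sizes (data): 3 * 552 B + 154 B (last, 154 <= 556 OK)
Total bytes sent = payload + n_frags * header = 1810 + 4*20 = 1810 + 80 = 1890 B

4, 1890


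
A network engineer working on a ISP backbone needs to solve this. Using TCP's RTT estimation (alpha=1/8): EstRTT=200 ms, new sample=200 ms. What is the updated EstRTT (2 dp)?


Given: EstRTT = 200 ms, SampleRTT = 200 ms, alpha = 1/8
New EstRTT = (1 - alpha) * EstRTT + alpha * SampleRTT
(7/8) * 200 = 175
(1/8) * 200 = 25
New EstRTT = 175 + 25 = 200 ms -> 200.00 ms (2 dp)

200.00


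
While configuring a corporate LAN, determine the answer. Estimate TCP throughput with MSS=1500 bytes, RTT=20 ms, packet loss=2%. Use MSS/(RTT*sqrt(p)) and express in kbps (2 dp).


Given: MSS = 1500 bytes, RTT = 20 ms, loss = 2%
RTT in seconds = 20 / 1000 = 0.02
Loss rate = 2% = 0.02
sqrt(loss) = sqrt(0.02) = 0.141421356237
Throughput (bytes/s) = 1500 / (0.02 * 0.141421356237) = 530330.0859
Throughput (kbps) = 530330.0859 * 8 / 1000 = 4242.640687 -> 4242.64 kbps (2 dp)

4242.64


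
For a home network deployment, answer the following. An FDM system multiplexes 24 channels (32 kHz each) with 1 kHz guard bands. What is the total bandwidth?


Given: 24 channels, 32 kHz each, guard = 1 kHz
Channel bandwidth = 24 * 32 = 768 kHz
Guard bands = 23 gaps * 1 kHz = 23 kHz
Total = 768 + 23 = 791 kHz

791


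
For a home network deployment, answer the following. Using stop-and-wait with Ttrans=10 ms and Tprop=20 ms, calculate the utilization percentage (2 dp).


Given: Ttrans = 10 ms, Tprop = 20 ms
RTT = 2 * Tprop = 2 * 20 = 40 ms
U = Ttrans / (Ttrans + RTT)
U = 10 / (10 + 40)
U = 10 / 50 = 0.2
U% = 20.00%

20.00


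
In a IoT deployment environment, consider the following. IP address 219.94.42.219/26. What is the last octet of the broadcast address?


Given: IP = 219.94.42.219, prefix = /26
Host bits = 32 - 26 = 6
Network last octet = 219 AND mask = 192
Host part size = 2^6 - 1 = 63
Broadcast last octet = 192 OR 63 = 255

255


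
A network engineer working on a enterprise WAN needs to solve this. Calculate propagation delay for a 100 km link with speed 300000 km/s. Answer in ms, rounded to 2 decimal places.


Given: distance = 100 km, speed = 300000 km/s
Delay = distance / speed = 100 / 300000 seconds
Delay in ms = 100 * 1000 / 300000
Delay = 0.3333 ms
Rounded to 2 dp = 0.33 ms

0.33


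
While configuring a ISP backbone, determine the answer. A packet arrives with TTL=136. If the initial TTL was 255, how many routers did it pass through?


Given: initial TTL = 255, received TTL = 136
Hops = initial TTL - received TTL
Hops = 255 - 136 = 119

119


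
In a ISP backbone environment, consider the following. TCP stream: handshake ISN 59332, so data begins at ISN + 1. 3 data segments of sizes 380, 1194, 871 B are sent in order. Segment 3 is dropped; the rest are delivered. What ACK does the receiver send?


SYN uses sequence number 59332; first data byte = ISN + 1 = 59333.
Segment 1: SEQ = 59333, len = 380 B, covers [59333, 59712]
Segment 2: SEQ = 59713, len = 1194 B, covers [59713, 60906]
Segment 3: SEQ = 60907, len = 871 B, covers [60907, 61777] [LOST]
In-order data received: bytes [59333, 60906] (segments 1..2).
Segment 3 missing -> gap begins at byte 60907.
Cumulative ACK = next expected in-order byte = 59333 + 380 + 1194 = 60907

60907


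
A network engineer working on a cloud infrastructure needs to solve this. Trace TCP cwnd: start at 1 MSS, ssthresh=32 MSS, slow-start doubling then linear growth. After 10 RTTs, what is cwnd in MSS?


RTT 0: cwnd = 1 MSS (initial)
RTT 1: cwnd = 2 MSS (slow start, doubled)
RTT 2: cwnd = 4 MSS (slow start, doubled)
RTT 3: cwnd = 8 MSS (slow start, doubled)
RTT 4: cwnd = 16 MSS (slow start, doubled)
RTT 5: cwnd = 32 MSS (slow start, doubled)
RTT 6: cwnd = 33 MSS (congestion avoidance, +1)
RTT 7: cwnd = 34 MSS (congestion avoidance, +1)
RTT 8: cwnd = 35 MSS (congestion avoidance, +1)
RTT 9: cwnd = 36 MSS (congestion avoidance, +1)
RTT 10: cwnd = 37 MSS (congestion avoidance, +1)

37


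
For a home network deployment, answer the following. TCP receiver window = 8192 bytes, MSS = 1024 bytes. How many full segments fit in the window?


Given: RWND = 8192 bytes, MSS = 1024 bytes
Full segments = floor(RWND / MSS)
Full segments = floor(8192 / 1024)
Full segments = floor(8.0) = 8

8


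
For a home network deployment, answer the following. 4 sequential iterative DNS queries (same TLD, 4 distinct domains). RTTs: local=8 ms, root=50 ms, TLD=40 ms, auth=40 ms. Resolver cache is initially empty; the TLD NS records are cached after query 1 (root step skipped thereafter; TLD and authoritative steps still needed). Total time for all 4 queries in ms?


Lookup 1 (cold cache): local + root + TLD + auth = 8 + 50 + 40 + 40 = 138 ms
Lookups 2..4 (TLD NS cached -> skip root; new domain -> still ask TLD and auth): local + TLD + auth = 8 + 40 + 40 = 88 ms each
Remaining 3 lookups: 3 * 88 = 264 ms
Total = 138 + 264 = 402 ms

402


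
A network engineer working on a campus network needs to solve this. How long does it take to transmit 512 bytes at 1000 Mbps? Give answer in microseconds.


Given: packet = 512 bytes, bandwidth = 1000 Mbps
Packet in bits = 512 * 8 = 4096 bits
Bandwidth = 1000 * 10^6 = 1000000000 bps
Time = 4096 / 1000000000 seconds
Time in us = 4096 * 10^6 / 1000000000 = 4.096

4.096


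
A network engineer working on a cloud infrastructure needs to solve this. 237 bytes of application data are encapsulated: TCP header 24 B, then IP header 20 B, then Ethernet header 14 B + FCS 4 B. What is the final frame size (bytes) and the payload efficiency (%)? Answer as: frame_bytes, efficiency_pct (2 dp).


TCP segment = 237 + 24 = 261 B
IP packet = 261 + 20 = 281 B
Ethernet frame = 281 + 14 + 4 = 299 B
Efficiency = app / frame = 237 / 299 = 0.792642 = 79.2642% -> 79.26% (2 dp)

299, 79.26
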